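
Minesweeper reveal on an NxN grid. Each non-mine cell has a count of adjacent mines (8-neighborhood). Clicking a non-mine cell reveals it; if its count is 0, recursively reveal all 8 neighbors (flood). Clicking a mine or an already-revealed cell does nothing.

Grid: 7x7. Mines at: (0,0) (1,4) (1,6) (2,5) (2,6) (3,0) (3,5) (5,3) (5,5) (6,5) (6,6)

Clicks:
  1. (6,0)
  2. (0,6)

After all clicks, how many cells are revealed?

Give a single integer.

Answer: 10

Derivation:
Click 1 (6,0) count=0: revealed 9 new [(4,0) (4,1) (4,2) (5,0) (5,1) (5,2) (6,0) (6,1) (6,2)] -> total=9
Click 2 (0,6) count=1: revealed 1 new [(0,6)] -> total=10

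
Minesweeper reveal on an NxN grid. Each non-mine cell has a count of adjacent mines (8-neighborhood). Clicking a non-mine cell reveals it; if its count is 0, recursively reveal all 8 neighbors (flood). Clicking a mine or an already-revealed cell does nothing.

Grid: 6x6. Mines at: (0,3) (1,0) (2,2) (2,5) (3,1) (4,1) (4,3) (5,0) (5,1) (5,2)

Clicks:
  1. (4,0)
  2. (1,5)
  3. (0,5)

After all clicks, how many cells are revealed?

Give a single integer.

Answer: 5

Derivation:
Click 1 (4,0) count=4: revealed 1 new [(4,0)] -> total=1
Click 2 (1,5) count=1: revealed 1 new [(1,5)] -> total=2
Click 3 (0,5) count=0: revealed 3 new [(0,4) (0,5) (1,4)] -> total=5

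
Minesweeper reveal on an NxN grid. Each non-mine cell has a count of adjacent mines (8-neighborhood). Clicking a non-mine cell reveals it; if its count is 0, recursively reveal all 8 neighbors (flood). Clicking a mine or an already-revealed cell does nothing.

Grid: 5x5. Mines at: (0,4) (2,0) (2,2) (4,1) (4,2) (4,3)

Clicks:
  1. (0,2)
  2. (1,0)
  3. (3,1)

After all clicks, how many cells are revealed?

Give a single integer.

Click 1 (0,2) count=0: revealed 8 new [(0,0) (0,1) (0,2) (0,3) (1,0) (1,1) (1,2) (1,3)] -> total=8
Click 2 (1,0) count=1: revealed 0 new [(none)] -> total=8
Click 3 (3,1) count=4: revealed 1 new [(3,1)] -> total=9

Answer: 9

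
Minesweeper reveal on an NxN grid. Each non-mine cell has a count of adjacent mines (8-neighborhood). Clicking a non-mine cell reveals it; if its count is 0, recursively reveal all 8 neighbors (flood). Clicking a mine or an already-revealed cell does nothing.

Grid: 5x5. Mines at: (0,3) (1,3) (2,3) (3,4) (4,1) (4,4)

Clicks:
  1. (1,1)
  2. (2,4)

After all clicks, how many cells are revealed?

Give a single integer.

Click 1 (1,1) count=0: revealed 12 new [(0,0) (0,1) (0,2) (1,0) (1,1) (1,2) (2,0) (2,1) (2,2) (3,0) (3,1) (3,2)] -> total=12
Click 2 (2,4) count=3: revealed 1 new [(2,4)] -> total=13

Answer: 13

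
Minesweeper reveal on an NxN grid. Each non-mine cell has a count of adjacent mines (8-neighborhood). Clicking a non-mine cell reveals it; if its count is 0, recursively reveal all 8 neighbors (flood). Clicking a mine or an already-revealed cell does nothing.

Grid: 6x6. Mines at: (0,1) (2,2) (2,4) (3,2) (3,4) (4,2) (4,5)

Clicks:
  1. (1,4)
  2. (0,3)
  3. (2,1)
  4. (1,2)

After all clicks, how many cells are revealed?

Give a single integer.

Answer: 9

Derivation:
Click 1 (1,4) count=1: revealed 1 new [(1,4)] -> total=1
Click 2 (0,3) count=0: revealed 7 new [(0,2) (0,3) (0,4) (0,5) (1,2) (1,3) (1,5)] -> total=8
Click 3 (2,1) count=2: revealed 1 new [(2,1)] -> total=9
Click 4 (1,2) count=2: revealed 0 new [(none)] -> total=9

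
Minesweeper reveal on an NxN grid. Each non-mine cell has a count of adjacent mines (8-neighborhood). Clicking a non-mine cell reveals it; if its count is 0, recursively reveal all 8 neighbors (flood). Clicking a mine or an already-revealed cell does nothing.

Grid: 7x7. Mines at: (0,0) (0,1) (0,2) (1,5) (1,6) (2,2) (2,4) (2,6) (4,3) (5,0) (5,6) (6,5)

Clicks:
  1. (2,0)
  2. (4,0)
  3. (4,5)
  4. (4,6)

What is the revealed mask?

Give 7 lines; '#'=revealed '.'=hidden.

Answer: .......
##.....
##.....
##.....
##...##
.......
.......

Derivation:
Click 1 (2,0) count=0: revealed 8 new [(1,0) (1,1) (2,0) (2,1) (3,0) (3,1) (4,0) (4,1)] -> total=8
Click 2 (4,0) count=1: revealed 0 new [(none)] -> total=8
Click 3 (4,5) count=1: revealed 1 new [(4,5)] -> total=9
Click 4 (4,6) count=1: revealed 1 new [(4,6)] -> total=10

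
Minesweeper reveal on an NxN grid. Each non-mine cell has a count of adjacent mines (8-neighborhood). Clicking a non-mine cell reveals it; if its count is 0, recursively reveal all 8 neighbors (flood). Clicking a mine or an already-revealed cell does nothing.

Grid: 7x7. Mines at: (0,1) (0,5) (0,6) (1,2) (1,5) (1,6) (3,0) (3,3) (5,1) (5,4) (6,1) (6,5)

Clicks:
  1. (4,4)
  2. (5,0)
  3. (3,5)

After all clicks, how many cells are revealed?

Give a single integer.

Click 1 (4,4) count=2: revealed 1 new [(4,4)] -> total=1
Click 2 (5,0) count=2: revealed 1 new [(5,0)] -> total=2
Click 3 (3,5) count=0: revealed 10 new [(2,4) (2,5) (2,6) (3,4) (3,5) (3,6) (4,5) (4,6) (5,5) (5,6)] -> total=12

Answer: 12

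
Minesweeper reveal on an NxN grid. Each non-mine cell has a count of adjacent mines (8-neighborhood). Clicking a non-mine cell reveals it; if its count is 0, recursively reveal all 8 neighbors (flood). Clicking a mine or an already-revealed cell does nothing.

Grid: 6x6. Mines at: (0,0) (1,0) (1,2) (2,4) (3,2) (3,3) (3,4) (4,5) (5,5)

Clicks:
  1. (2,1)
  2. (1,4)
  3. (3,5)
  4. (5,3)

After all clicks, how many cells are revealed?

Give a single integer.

Click 1 (2,1) count=3: revealed 1 new [(2,1)] -> total=1
Click 2 (1,4) count=1: revealed 1 new [(1,4)] -> total=2
Click 3 (3,5) count=3: revealed 1 new [(3,5)] -> total=3
Click 4 (5,3) count=0: revealed 13 new [(2,0) (3,0) (3,1) (4,0) (4,1) (4,2) (4,3) (4,4) (5,0) (5,1) (5,2) (5,3) (5,4)] -> total=16

Answer: 16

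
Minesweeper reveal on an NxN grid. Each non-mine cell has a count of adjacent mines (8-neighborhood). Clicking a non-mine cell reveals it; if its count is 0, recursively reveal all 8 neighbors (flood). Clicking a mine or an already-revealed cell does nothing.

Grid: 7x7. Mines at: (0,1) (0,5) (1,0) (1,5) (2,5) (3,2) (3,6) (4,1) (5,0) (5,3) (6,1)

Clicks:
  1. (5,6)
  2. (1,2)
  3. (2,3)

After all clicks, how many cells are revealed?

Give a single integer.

Answer: 11

Derivation:
Click 1 (5,6) count=0: revealed 9 new [(4,4) (4,5) (4,6) (5,4) (5,5) (5,6) (6,4) (6,5) (6,6)] -> total=9
Click 2 (1,2) count=1: revealed 1 new [(1,2)] -> total=10
Click 3 (2,3) count=1: revealed 1 new [(2,3)] -> total=11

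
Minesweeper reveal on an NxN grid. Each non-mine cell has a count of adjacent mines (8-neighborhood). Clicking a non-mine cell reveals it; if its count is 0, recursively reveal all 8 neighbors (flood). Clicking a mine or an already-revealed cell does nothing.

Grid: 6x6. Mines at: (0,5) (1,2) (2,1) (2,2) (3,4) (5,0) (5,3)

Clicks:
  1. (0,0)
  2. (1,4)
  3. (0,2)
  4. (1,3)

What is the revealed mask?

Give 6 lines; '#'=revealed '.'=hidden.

Answer: ###...
##.##.
......
......
......
......

Derivation:
Click 1 (0,0) count=0: revealed 4 new [(0,0) (0,1) (1,0) (1,1)] -> total=4
Click 2 (1,4) count=1: revealed 1 new [(1,4)] -> total=5
Click 3 (0,2) count=1: revealed 1 new [(0,2)] -> total=6
Click 4 (1,3) count=2: revealed 1 new [(1,3)] -> total=7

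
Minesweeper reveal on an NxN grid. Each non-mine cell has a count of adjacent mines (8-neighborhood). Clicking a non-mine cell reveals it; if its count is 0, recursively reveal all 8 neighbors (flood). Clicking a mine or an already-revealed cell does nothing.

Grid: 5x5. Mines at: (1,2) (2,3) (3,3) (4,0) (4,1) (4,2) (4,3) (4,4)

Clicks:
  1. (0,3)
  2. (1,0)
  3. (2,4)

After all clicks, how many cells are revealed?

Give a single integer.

Click 1 (0,3) count=1: revealed 1 new [(0,3)] -> total=1
Click 2 (1,0) count=0: revealed 8 new [(0,0) (0,1) (1,0) (1,1) (2,0) (2,1) (3,0) (3,1)] -> total=9
Click 3 (2,4) count=2: revealed 1 new [(2,4)] -> total=10

Answer: 10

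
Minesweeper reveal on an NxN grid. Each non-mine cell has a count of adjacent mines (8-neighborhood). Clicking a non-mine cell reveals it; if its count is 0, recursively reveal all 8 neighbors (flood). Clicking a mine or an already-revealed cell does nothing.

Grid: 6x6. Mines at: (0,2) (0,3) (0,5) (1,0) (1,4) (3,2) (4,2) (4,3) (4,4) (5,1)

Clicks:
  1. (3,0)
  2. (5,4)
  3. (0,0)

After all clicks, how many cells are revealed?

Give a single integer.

Click 1 (3,0) count=0: revealed 6 new [(2,0) (2,1) (3,0) (3,1) (4,0) (4,1)] -> total=6
Click 2 (5,4) count=2: revealed 1 new [(5,4)] -> total=7
Click 3 (0,0) count=1: revealed 1 new [(0,0)] -> total=8

Answer: 8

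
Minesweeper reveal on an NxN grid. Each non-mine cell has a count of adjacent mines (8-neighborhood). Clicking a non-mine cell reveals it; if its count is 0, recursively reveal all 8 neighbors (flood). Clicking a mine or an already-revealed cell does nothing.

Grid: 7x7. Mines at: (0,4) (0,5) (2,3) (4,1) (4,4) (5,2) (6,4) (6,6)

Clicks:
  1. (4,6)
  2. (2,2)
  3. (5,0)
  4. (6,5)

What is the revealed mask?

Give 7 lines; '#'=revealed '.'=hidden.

Click 1 (4,6) count=0: revealed 13 new [(1,4) (1,5) (1,6) (2,4) (2,5) (2,6) (3,4) (3,5) (3,6) (4,5) (4,6) (5,5) (5,6)] -> total=13
Click 2 (2,2) count=1: revealed 1 new [(2,2)] -> total=14
Click 3 (5,0) count=1: revealed 1 new [(5,0)] -> total=15
Click 4 (6,5) count=2: revealed 1 new [(6,5)] -> total=16

Answer: .......
....###
..#.###
....###
.....##
#....##
.....#.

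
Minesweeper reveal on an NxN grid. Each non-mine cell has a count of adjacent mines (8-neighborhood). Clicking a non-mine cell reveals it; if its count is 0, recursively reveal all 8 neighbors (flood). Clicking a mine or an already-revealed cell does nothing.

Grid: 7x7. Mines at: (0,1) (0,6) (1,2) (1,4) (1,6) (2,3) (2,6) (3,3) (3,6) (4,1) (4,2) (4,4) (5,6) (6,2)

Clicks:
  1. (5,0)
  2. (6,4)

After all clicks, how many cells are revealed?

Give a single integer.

Answer: 7

Derivation:
Click 1 (5,0) count=1: revealed 1 new [(5,0)] -> total=1
Click 2 (6,4) count=0: revealed 6 new [(5,3) (5,4) (5,5) (6,3) (6,4) (6,5)] -> total=7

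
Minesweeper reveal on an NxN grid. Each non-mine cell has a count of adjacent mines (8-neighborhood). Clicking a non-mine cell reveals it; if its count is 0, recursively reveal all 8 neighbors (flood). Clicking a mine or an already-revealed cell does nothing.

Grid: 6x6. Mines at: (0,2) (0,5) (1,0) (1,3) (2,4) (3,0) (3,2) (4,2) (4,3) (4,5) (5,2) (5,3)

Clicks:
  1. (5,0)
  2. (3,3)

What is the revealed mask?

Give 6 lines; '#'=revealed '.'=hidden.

Answer: ......
......
......
...#..
##....
##....

Derivation:
Click 1 (5,0) count=0: revealed 4 new [(4,0) (4,1) (5,0) (5,1)] -> total=4
Click 2 (3,3) count=4: revealed 1 new [(3,3)] -> total=5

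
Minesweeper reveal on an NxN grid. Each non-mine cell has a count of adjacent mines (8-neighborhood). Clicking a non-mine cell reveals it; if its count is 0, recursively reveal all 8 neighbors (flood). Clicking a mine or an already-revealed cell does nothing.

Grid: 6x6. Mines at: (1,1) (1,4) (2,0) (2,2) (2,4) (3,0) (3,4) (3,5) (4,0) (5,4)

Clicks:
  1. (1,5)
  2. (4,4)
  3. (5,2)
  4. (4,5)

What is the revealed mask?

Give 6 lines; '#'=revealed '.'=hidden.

Click 1 (1,5) count=2: revealed 1 new [(1,5)] -> total=1
Click 2 (4,4) count=3: revealed 1 new [(4,4)] -> total=2
Click 3 (5,2) count=0: revealed 9 new [(3,1) (3,2) (3,3) (4,1) (4,2) (4,3) (5,1) (5,2) (5,3)] -> total=11
Click 4 (4,5) count=3: revealed 1 new [(4,5)] -> total=12

Answer: ......
.....#
......
.###..
.#####
.###..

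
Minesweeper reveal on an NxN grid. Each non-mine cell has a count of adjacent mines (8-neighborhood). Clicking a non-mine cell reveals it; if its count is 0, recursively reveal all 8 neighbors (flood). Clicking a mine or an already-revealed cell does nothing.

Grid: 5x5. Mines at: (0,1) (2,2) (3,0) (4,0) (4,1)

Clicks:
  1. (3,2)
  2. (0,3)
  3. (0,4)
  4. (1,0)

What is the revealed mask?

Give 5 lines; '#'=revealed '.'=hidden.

Click 1 (3,2) count=2: revealed 1 new [(3,2)] -> total=1
Click 2 (0,3) count=0: revealed 13 new [(0,2) (0,3) (0,4) (1,2) (1,3) (1,4) (2,3) (2,4) (3,3) (3,4) (4,2) (4,3) (4,4)] -> total=14
Click 3 (0,4) count=0: revealed 0 new [(none)] -> total=14
Click 4 (1,0) count=1: revealed 1 new [(1,0)] -> total=15

Answer: ..###
#.###
...##
..###
..###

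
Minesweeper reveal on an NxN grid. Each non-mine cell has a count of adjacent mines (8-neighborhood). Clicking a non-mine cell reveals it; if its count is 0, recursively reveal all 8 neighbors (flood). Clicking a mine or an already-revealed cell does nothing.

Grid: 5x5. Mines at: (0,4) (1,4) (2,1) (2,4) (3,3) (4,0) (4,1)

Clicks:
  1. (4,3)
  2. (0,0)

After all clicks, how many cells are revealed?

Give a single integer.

Click 1 (4,3) count=1: revealed 1 new [(4,3)] -> total=1
Click 2 (0,0) count=0: revealed 8 new [(0,0) (0,1) (0,2) (0,3) (1,0) (1,1) (1,2) (1,3)] -> total=9

Answer: 9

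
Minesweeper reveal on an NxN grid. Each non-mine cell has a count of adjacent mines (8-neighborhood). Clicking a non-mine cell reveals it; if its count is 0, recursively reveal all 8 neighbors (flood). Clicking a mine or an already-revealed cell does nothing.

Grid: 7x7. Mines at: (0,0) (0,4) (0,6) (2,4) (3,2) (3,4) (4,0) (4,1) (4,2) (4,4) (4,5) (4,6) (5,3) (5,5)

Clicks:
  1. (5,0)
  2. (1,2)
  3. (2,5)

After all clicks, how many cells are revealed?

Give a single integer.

Answer: 11

Derivation:
Click 1 (5,0) count=2: revealed 1 new [(5,0)] -> total=1
Click 2 (1,2) count=0: revealed 9 new [(0,1) (0,2) (0,3) (1,1) (1,2) (1,3) (2,1) (2,2) (2,3)] -> total=10
Click 3 (2,5) count=2: revealed 1 new [(2,5)] -> total=11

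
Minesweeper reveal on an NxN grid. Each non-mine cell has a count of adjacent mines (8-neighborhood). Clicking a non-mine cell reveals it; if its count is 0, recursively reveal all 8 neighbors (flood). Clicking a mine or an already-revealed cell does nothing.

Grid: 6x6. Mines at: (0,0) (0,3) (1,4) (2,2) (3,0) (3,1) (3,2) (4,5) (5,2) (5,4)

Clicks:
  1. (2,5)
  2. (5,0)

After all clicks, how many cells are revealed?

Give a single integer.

Answer: 5

Derivation:
Click 1 (2,5) count=1: revealed 1 new [(2,5)] -> total=1
Click 2 (5,0) count=0: revealed 4 new [(4,0) (4,1) (5,0) (5,1)] -> total=5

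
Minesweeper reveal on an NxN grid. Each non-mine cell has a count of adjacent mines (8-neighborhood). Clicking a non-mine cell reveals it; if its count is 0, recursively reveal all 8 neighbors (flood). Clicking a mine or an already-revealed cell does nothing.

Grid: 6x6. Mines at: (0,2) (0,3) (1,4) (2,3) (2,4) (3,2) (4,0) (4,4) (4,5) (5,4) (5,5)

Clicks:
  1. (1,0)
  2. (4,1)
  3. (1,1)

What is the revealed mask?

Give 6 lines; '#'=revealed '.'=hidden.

Click 1 (1,0) count=0: revealed 8 new [(0,0) (0,1) (1,0) (1,1) (2,0) (2,1) (3,0) (3,1)] -> total=8
Click 2 (4,1) count=2: revealed 1 new [(4,1)] -> total=9
Click 3 (1,1) count=1: revealed 0 new [(none)] -> total=9

Answer: ##....
##....
##....
##....
.#....
......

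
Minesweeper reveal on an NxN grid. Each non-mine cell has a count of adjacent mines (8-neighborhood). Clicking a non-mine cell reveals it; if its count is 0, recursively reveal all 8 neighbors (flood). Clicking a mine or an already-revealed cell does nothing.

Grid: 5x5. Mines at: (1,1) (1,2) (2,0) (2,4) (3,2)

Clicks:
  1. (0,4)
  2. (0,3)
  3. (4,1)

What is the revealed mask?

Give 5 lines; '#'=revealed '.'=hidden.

Answer: ...##
...##
.....
.....
.#...

Derivation:
Click 1 (0,4) count=0: revealed 4 new [(0,3) (0,4) (1,3) (1,4)] -> total=4
Click 2 (0,3) count=1: revealed 0 new [(none)] -> total=4
Click 3 (4,1) count=1: revealed 1 new [(4,1)] -> total=5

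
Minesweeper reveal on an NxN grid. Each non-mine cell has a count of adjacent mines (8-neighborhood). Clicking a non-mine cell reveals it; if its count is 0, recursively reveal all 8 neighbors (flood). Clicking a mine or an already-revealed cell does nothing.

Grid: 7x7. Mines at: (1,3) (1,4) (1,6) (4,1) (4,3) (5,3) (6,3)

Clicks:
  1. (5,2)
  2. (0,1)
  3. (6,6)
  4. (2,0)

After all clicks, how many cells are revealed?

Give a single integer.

Answer: 28

Derivation:
Click 1 (5,2) count=4: revealed 1 new [(5,2)] -> total=1
Click 2 (0,1) count=0: revealed 12 new [(0,0) (0,1) (0,2) (1,0) (1,1) (1,2) (2,0) (2,1) (2,2) (3,0) (3,1) (3,2)] -> total=13
Click 3 (6,6) count=0: revealed 15 new [(2,4) (2,5) (2,6) (3,4) (3,5) (3,6) (4,4) (4,5) (4,6) (5,4) (5,5) (5,6) (6,4) (6,5) (6,6)] -> total=28
Click 4 (2,0) count=0: revealed 0 new [(none)] -> total=28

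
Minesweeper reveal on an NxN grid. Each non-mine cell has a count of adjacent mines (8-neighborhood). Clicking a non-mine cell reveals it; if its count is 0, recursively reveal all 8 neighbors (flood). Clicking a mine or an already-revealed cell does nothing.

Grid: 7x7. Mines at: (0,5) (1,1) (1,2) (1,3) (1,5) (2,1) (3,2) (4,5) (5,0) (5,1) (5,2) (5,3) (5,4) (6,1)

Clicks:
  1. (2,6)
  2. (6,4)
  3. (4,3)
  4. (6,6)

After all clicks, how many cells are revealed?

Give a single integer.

Click 1 (2,6) count=1: revealed 1 new [(2,6)] -> total=1
Click 2 (6,4) count=2: revealed 1 new [(6,4)] -> total=2
Click 3 (4,3) count=4: revealed 1 new [(4,3)] -> total=3
Click 4 (6,6) count=0: revealed 4 new [(5,5) (5,6) (6,5) (6,6)] -> total=7

Answer: 7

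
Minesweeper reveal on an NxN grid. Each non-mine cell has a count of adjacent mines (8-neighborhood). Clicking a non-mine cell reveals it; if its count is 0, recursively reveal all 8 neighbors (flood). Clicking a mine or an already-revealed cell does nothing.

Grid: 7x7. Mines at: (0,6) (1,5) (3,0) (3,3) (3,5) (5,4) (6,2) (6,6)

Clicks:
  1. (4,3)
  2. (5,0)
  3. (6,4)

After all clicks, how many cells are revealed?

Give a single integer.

Answer: 8

Derivation:
Click 1 (4,3) count=2: revealed 1 new [(4,3)] -> total=1
Click 2 (5,0) count=0: revealed 6 new [(4,0) (4,1) (5,0) (5,1) (6,0) (6,1)] -> total=7
Click 3 (6,4) count=1: revealed 1 new [(6,4)] -> total=8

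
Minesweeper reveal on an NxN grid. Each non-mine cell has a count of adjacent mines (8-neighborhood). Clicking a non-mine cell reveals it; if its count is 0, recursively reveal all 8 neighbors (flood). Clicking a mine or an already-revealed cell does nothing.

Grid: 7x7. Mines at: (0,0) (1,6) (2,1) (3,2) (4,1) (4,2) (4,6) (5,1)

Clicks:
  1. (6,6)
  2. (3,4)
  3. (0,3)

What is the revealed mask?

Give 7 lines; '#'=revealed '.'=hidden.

Click 1 (6,6) count=0: revealed 30 new [(0,1) (0,2) (0,3) (0,4) (0,5) (1,1) (1,2) (1,3) (1,4) (1,5) (2,2) (2,3) (2,4) (2,5) (3,3) (3,4) (3,5) (4,3) (4,4) (4,5) (5,2) (5,3) (5,4) (5,5) (5,6) (6,2) (6,3) (6,4) (6,5) (6,6)] -> total=30
Click 2 (3,4) count=0: revealed 0 new [(none)] -> total=30
Click 3 (0,3) count=0: revealed 0 new [(none)] -> total=30

Answer: .#####.
.#####.
..####.
...###.
...###.
..#####
..#####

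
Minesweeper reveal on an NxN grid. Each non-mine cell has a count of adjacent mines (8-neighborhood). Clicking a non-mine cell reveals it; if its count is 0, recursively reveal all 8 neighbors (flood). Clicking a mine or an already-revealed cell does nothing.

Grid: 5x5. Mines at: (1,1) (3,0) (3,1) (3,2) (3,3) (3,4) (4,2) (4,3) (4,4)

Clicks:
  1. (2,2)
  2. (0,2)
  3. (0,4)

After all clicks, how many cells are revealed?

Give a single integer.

Answer: 9

Derivation:
Click 1 (2,2) count=4: revealed 1 new [(2,2)] -> total=1
Click 2 (0,2) count=1: revealed 1 new [(0,2)] -> total=2
Click 3 (0,4) count=0: revealed 7 new [(0,3) (0,4) (1,2) (1,3) (1,4) (2,3) (2,4)] -> total=9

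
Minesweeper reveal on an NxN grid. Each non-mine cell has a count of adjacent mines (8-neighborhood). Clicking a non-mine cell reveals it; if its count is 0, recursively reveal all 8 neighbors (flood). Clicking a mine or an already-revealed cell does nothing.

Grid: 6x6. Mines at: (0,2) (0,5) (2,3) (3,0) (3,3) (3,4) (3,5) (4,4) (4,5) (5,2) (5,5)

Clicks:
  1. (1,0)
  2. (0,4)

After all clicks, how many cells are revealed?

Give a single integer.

Click 1 (1,0) count=0: revealed 6 new [(0,0) (0,1) (1,0) (1,1) (2,0) (2,1)] -> total=6
Click 2 (0,4) count=1: revealed 1 new [(0,4)] -> total=7

Answer: 7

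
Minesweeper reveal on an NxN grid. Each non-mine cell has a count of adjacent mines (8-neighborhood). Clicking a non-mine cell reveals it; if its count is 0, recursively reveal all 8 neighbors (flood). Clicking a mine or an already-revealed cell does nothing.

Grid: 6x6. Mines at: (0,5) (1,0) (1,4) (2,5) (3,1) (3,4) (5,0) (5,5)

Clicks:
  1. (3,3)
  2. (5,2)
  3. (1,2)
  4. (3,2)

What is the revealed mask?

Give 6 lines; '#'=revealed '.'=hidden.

Click 1 (3,3) count=1: revealed 1 new [(3,3)] -> total=1
Click 2 (5,2) count=0: revealed 8 new [(4,1) (4,2) (4,3) (4,4) (5,1) (5,2) (5,3) (5,4)] -> total=9
Click 3 (1,2) count=0: revealed 9 new [(0,1) (0,2) (0,3) (1,1) (1,2) (1,3) (2,1) (2,2) (2,3)] -> total=18
Click 4 (3,2) count=1: revealed 1 new [(3,2)] -> total=19

Answer: .###..
.###..
.###..
..##..
.####.
.####.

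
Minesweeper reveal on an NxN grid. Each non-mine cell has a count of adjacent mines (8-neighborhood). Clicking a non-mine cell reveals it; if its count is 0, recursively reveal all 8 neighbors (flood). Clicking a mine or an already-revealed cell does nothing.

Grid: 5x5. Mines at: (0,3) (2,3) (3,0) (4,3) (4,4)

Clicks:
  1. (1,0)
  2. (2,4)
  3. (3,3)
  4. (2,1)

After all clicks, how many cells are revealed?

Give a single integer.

Click 1 (1,0) count=0: revealed 9 new [(0,0) (0,1) (0,2) (1,0) (1,1) (1,2) (2,0) (2,1) (2,2)] -> total=9
Click 2 (2,4) count=1: revealed 1 new [(2,4)] -> total=10
Click 3 (3,3) count=3: revealed 1 new [(3,3)] -> total=11
Click 4 (2,1) count=1: revealed 0 new [(none)] -> total=11

Answer: 11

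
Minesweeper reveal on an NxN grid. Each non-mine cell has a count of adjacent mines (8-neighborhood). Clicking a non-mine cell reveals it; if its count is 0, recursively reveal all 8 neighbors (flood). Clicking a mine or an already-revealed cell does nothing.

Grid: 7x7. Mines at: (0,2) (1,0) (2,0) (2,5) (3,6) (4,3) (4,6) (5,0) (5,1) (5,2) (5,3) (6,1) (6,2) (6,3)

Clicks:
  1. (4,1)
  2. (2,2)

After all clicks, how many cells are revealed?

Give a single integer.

Click 1 (4,1) count=3: revealed 1 new [(4,1)] -> total=1
Click 2 (2,2) count=0: revealed 12 new [(1,1) (1,2) (1,3) (1,4) (2,1) (2,2) (2,3) (2,4) (3,1) (3,2) (3,3) (3,4)] -> total=13

Answer: 13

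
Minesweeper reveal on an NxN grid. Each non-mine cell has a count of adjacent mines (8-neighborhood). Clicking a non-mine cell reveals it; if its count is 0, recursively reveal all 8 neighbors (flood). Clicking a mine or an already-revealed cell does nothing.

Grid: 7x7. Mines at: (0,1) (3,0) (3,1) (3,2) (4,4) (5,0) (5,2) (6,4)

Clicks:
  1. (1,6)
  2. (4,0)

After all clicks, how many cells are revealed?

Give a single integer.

Answer: 26

Derivation:
Click 1 (1,6) count=0: revealed 25 new [(0,2) (0,3) (0,4) (0,5) (0,6) (1,2) (1,3) (1,4) (1,5) (1,6) (2,2) (2,3) (2,4) (2,5) (2,6) (3,3) (3,4) (3,5) (3,6) (4,5) (4,6) (5,5) (5,6) (6,5) (6,6)] -> total=25
Click 2 (4,0) count=3: revealed 1 new [(4,0)] -> total=26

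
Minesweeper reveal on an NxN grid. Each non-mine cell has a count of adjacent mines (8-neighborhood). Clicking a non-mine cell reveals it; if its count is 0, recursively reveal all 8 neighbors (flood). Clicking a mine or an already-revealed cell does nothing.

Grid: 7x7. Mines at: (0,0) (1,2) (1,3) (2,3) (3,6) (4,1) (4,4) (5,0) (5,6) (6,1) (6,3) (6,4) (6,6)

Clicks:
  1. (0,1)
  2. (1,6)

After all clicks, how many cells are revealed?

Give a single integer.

Click 1 (0,1) count=2: revealed 1 new [(0,1)] -> total=1
Click 2 (1,6) count=0: revealed 9 new [(0,4) (0,5) (0,6) (1,4) (1,5) (1,6) (2,4) (2,5) (2,6)] -> total=10

Answer: 10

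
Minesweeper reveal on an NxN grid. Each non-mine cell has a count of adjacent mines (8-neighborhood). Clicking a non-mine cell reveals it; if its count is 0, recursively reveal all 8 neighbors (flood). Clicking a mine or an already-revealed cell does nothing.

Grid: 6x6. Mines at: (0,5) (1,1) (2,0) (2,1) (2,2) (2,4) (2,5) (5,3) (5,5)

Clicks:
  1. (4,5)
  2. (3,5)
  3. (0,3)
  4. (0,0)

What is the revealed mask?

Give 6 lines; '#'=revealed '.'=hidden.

Answer: #.###.
..###.
......
.....#
.....#
......

Derivation:
Click 1 (4,5) count=1: revealed 1 new [(4,5)] -> total=1
Click 2 (3,5) count=2: revealed 1 new [(3,5)] -> total=2
Click 3 (0,3) count=0: revealed 6 new [(0,2) (0,3) (0,4) (1,2) (1,3) (1,4)] -> total=8
Click 4 (0,0) count=1: revealed 1 new [(0,0)] -> total=9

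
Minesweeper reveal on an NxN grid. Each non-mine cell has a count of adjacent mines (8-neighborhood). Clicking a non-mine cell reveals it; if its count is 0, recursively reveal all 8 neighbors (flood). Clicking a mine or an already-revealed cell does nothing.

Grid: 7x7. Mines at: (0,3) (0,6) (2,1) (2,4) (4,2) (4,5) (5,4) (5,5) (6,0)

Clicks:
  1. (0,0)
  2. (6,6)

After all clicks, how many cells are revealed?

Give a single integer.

Answer: 7

Derivation:
Click 1 (0,0) count=0: revealed 6 new [(0,0) (0,1) (0,2) (1,0) (1,1) (1,2)] -> total=6
Click 2 (6,6) count=1: revealed 1 new [(6,6)] -> total=7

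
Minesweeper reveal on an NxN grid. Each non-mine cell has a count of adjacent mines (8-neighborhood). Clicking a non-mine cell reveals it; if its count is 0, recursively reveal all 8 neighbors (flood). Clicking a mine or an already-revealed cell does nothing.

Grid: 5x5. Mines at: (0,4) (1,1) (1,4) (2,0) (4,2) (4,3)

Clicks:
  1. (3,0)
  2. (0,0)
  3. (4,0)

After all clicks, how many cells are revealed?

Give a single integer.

Answer: 5

Derivation:
Click 1 (3,0) count=1: revealed 1 new [(3,0)] -> total=1
Click 2 (0,0) count=1: revealed 1 new [(0,0)] -> total=2
Click 3 (4,0) count=0: revealed 3 new [(3,1) (4,0) (4,1)] -> total=5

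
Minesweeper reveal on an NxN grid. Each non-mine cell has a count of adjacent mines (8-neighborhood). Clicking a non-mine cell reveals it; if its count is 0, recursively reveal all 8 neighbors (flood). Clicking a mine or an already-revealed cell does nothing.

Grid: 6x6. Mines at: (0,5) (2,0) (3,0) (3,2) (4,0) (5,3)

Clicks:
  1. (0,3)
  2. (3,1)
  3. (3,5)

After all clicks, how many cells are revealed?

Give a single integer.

Answer: 25

Derivation:
Click 1 (0,3) count=0: revealed 24 new [(0,0) (0,1) (0,2) (0,3) (0,4) (1,0) (1,1) (1,2) (1,3) (1,4) (1,5) (2,1) (2,2) (2,3) (2,4) (2,5) (3,3) (3,4) (3,5) (4,3) (4,4) (4,5) (5,4) (5,5)] -> total=24
Click 2 (3,1) count=4: revealed 1 new [(3,1)] -> total=25
Click 3 (3,5) count=0: revealed 0 new [(none)] -> total=25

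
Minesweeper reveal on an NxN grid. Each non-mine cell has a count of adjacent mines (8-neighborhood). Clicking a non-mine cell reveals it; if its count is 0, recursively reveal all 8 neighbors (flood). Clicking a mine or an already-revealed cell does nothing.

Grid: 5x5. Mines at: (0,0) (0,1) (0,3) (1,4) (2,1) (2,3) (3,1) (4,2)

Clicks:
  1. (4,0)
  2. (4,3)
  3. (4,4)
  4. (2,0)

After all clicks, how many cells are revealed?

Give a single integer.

Answer: 6

Derivation:
Click 1 (4,0) count=1: revealed 1 new [(4,0)] -> total=1
Click 2 (4,3) count=1: revealed 1 new [(4,3)] -> total=2
Click 3 (4,4) count=0: revealed 3 new [(3,3) (3,4) (4,4)] -> total=5
Click 4 (2,0) count=2: revealed 1 new [(2,0)] -> total=6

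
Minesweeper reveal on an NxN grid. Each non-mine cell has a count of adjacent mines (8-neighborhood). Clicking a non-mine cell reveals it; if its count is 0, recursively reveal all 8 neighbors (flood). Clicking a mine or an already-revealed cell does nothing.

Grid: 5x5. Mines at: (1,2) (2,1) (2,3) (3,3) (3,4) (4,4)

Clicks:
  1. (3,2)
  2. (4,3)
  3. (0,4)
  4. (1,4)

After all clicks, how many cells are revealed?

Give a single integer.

Answer: 6

Derivation:
Click 1 (3,2) count=3: revealed 1 new [(3,2)] -> total=1
Click 2 (4,3) count=3: revealed 1 new [(4,3)] -> total=2
Click 3 (0,4) count=0: revealed 4 new [(0,3) (0,4) (1,3) (1,4)] -> total=6
Click 4 (1,4) count=1: revealed 0 new [(none)] -> total=6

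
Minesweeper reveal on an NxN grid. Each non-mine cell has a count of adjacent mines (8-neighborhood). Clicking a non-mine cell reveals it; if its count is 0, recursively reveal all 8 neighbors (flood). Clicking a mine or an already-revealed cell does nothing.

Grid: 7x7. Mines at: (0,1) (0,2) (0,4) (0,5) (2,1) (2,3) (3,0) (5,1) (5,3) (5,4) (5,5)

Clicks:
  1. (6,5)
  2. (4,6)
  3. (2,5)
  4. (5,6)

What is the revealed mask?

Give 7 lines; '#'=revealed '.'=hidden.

Click 1 (6,5) count=2: revealed 1 new [(6,5)] -> total=1
Click 2 (4,6) count=1: revealed 1 new [(4,6)] -> total=2
Click 3 (2,5) count=0: revealed 11 new [(1,4) (1,5) (1,6) (2,4) (2,5) (2,6) (3,4) (3,5) (3,6) (4,4) (4,5)] -> total=13
Click 4 (5,6) count=1: revealed 1 new [(5,6)] -> total=14

Answer: .......
....###
....###
....###
....###
......#
.....#.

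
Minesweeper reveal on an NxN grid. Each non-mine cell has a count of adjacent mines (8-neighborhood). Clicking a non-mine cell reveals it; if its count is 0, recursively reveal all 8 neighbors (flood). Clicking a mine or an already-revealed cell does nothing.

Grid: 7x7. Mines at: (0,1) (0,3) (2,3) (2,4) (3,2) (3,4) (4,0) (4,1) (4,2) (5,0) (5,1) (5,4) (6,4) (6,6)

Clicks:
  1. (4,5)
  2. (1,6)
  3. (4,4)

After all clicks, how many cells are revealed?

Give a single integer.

Click 1 (4,5) count=2: revealed 1 new [(4,5)] -> total=1
Click 2 (1,6) count=0: revealed 13 new [(0,4) (0,5) (0,6) (1,4) (1,5) (1,6) (2,5) (2,6) (3,5) (3,6) (4,6) (5,5) (5,6)] -> total=14
Click 3 (4,4) count=2: revealed 1 new [(4,4)] -> total=15

Answer: 15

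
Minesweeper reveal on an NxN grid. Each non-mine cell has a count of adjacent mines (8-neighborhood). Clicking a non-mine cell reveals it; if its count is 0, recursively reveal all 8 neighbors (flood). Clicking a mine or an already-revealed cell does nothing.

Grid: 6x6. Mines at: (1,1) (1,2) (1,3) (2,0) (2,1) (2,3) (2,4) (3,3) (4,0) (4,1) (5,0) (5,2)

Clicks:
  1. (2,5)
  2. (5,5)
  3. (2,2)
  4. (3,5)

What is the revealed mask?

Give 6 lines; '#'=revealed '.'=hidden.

Answer: ......
......
..#..#
....##
...###
...###

Derivation:
Click 1 (2,5) count=1: revealed 1 new [(2,5)] -> total=1
Click 2 (5,5) count=0: revealed 8 new [(3,4) (3,5) (4,3) (4,4) (4,5) (5,3) (5,4) (5,5)] -> total=9
Click 3 (2,2) count=6: revealed 1 new [(2,2)] -> total=10
Click 4 (3,5) count=1: revealed 0 new [(none)] -> total=10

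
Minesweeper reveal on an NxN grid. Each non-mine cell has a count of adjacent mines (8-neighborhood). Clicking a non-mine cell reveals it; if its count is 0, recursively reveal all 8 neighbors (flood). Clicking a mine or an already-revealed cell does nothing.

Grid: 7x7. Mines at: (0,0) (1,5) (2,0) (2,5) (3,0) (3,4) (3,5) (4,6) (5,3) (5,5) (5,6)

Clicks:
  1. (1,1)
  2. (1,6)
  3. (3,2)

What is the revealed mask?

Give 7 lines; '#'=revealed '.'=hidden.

Click 1 (1,1) count=2: revealed 1 new [(1,1)] -> total=1
Click 2 (1,6) count=2: revealed 1 new [(1,6)] -> total=2
Click 3 (3,2) count=0: revealed 17 new [(0,1) (0,2) (0,3) (0,4) (1,2) (1,3) (1,4) (2,1) (2,2) (2,3) (2,4) (3,1) (3,2) (3,3) (4,1) (4,2) (4,3)] -> total=19

Answer: .####..
.####.#
.####..
.###...
.###...
.......
.......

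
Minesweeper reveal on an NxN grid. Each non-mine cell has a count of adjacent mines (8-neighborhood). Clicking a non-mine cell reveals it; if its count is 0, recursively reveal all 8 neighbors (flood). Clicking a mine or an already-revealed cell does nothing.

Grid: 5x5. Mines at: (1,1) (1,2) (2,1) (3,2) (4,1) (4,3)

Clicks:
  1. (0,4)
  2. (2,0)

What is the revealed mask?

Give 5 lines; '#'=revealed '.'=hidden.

Click 1 (0,4) count=0: revealed 8 new [(0,3) (0,4) (1,3) (1,4) (2,3) (2,4) (3,3) (3,4)] -> total=8
Click 2 (2,0) count=2: revealed 1 new [(2,0)] -> total=9

Answer: ...##
...##
#..##
...##
.....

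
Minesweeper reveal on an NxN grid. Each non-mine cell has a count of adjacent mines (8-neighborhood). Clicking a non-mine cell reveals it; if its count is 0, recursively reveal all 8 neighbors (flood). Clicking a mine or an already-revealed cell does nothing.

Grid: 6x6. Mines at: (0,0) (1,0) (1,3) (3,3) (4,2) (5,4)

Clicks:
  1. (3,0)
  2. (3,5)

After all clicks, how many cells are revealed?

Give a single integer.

Click 1 (3,0) count=0: revealed 8 new [(2,0) (2,1) (3,0) (3,1) (4,0) (4,1) (5,0) (5,1)] -> total=8
Click 2 (3,5) count=0: revealed 10 new [(0,4) (0,5) (1,4) (1,5) (2,4) (2,5) (3,4) (3,5) (4,4) (4,5)] -> total=18

Answer: 18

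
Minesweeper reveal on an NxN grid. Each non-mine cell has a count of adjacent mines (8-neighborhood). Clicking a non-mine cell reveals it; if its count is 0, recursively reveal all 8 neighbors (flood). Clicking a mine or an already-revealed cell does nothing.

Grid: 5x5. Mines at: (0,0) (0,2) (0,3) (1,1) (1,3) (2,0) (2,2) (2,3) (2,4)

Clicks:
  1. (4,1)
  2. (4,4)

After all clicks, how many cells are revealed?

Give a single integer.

Click 1 (4,1) count=0: revealed 10 new [(3,0) (3,1) (3,2) (3,3) (3,4) (4,0) (4,1) (4,2) (4,3) (4,4)] -> total=10
Click 2 (4,4) count=0: revealed 0 new [(none)] -> total=10

Answer: 10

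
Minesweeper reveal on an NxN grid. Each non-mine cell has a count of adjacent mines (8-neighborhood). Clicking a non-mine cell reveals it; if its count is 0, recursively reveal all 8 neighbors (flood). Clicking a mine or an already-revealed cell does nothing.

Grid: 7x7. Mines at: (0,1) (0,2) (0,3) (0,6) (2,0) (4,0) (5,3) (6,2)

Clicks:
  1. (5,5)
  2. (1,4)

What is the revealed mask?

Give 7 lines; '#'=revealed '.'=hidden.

Answer: .......
.######
.######
.######
.######
....###
....###

Derivation:
Click 1 (5,5) count=0: revealed 30 new [(1,1) (1,2) (1,3) (1,4) (1,5) (1,6) (2,1) (2,2) (2,3) (2,4) (2,5) (2,6) (3,1) (3,2) (3,3) (3,4) (3,5) (3,6) (4,1) (4,2) (4,3) (4,4) (4,5) (4,6) (5,4) (5,5) (5,6) (6,4) (6,5) (6,6)] -> total=30
Click 2 (1,4) count=1: revealed 0 new [(none)] -> total=30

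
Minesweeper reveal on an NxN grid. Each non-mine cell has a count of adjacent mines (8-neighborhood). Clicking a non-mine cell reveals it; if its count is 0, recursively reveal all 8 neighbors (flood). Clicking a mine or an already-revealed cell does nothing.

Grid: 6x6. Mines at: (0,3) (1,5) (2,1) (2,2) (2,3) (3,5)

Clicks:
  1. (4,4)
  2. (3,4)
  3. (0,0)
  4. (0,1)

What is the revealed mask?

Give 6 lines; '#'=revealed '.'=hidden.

Answer: ###...
###...
......
....#.
....#.
......

Derivation:
Click 1 (4,4) count=1: revealed 1 new [(4,4)] -> total=1
Click 2 (3,4) count=2: revealed 1 new [(3,4)] -> total=2
Click 3 (0,0) count=0: revealed 6 new [(0,0) (0,1) (0,2) (1,0) (1,1) (1,2)] -> total=8
Click 4 (0,1) count=0: revealed 0 new [(none)] -> total=8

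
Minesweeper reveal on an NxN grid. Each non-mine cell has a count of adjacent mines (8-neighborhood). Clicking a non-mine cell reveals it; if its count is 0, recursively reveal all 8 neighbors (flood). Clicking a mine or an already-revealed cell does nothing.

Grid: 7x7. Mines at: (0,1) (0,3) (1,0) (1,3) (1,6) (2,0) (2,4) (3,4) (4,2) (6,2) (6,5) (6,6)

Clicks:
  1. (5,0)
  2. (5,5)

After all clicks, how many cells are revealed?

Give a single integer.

Click 1 (5,0) count=0: revealed 8 new [(3,0) (3,1) (4,0) (4,1) (5,0) (5,1) (6,0) (6,1)] -> total=8
Click 2 (5,5) count=2: revealed 1 new [(5,5)] -> total=9

Answer: 9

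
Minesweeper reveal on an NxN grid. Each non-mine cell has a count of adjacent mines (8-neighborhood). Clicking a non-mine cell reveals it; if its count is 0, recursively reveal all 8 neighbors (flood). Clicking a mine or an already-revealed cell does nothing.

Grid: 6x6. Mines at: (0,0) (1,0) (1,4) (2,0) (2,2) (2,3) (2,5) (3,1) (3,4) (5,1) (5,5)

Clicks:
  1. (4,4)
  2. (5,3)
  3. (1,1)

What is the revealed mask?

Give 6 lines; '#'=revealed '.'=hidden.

Answer: ......
.#....
......
......
..###.
..###.

Derivation:
Click 1 (4,4) count=2: revealed 1 new [(4,4)] -> total=1
Click 2 (5,3) count=0: revealed 5 new [(4,2) (4,3) (5,2) (5,3) (5,4)] -> total=6
Click 3 (1,1) count=4: revealed 1 new [(1,1)] -> total=7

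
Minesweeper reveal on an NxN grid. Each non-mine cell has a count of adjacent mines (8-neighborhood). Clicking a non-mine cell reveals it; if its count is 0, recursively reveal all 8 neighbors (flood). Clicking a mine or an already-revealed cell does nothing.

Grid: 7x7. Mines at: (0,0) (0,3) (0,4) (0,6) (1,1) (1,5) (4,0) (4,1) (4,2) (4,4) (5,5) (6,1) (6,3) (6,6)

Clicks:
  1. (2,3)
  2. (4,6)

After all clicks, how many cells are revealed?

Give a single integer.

Answer: 10

Derivation:
Click 1 (2,3) count=0: revealed 9 new [(1,2) (1,3) (1,4) (2,2) (2,3) (2,4) (3,2) (3,3) (3,4)] -> total=9
Click 2 (4,6) count=1: revealed 1 new [(4,6)] -> total=10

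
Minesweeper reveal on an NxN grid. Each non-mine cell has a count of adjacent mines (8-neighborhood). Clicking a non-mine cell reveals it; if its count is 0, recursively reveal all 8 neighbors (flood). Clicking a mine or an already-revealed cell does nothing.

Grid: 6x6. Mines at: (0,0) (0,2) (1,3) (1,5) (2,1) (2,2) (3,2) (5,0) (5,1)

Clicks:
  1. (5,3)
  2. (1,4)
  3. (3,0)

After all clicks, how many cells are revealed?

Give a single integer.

Click 1 (5,3) count=0: revealed 14 new [(2,3) (2,4) (2,5) (3,3) (3,4) (3,5) (4,2) (4,3) (4,4) (4,5) (5,2) (5,3) (5,4) (5,5)] -> total=14
Click 2 (1,4) count=2: revealed 1 new [(1,4)] -> total=15
Click 3 (3,0) count=1: revealed 1 new [(3,0)] -> total=16

Answer: 16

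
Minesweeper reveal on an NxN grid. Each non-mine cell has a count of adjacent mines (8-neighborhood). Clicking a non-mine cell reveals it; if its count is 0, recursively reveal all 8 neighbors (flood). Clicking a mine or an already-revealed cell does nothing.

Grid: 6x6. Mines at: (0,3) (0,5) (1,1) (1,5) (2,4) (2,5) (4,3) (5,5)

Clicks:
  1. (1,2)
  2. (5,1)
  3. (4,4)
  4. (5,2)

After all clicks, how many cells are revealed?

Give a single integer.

Answer: 14

Derivation:
Click 1 (1,2) count=2: revealed 1 new [(1,2)] -> total=1
Click 2 (5,1) count=0: revealed 12 new [(2,0) (2,1) (2,2) (3,0) (3,1) (3,2) (4,0) (4,1) (4,2) (5,0) (5,1) (5,2)] -> total=13
Click 3 (4,4) count=2: revealed 1 new [(4,4)] -> total=14
Click 4 (5,2) count=1: revealed 0 new [(none)] -> total=14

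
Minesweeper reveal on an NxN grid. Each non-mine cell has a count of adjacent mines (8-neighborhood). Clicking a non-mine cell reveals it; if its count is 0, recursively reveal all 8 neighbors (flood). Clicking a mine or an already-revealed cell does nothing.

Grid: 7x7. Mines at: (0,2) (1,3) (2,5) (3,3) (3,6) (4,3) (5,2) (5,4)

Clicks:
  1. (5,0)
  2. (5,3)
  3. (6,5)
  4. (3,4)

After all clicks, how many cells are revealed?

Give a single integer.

Click 1 (5,0) count=0: revealed 18 new [(0,0) (0,1) (1,0) (1,1) (1,2) (2,0) (2,1) (2,2) (3,0) (3,1) (3,2) (4,0) (4,1) (4,2) (5,0) (5,1) (6,0) (6,1)] -> total=18
Click 2 (5,3) count=3: revealed 1 new [(5,3)] -> total=19
Click 3 (6,5) count=1: revealed 1 new [(6,5)] -> total=20
Click 4 (3,4) count=3: revealed 1 new [(3,4)] -> total=21

Answer: 21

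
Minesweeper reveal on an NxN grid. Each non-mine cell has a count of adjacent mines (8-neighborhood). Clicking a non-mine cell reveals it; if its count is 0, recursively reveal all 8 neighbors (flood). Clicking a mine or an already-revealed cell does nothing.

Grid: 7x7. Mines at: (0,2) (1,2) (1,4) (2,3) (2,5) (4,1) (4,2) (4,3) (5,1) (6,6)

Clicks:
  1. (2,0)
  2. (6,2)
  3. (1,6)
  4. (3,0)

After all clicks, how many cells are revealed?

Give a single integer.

Answer: 10

Derivation:
Click 1 (2,0) count=0: revealed 8 new [(0,0) (0,1) (1,0) (1,1) (2,0) (2,1) (3,0) (3,1)] -> total=8
Click 2 (6,2) count=1: revealed 1 new [(6,2)] -> total=9
Click 3 (1,6) count=1: revealed 1 new [(1,6)] -> total=10
Click 4 (3,0) count=1: revealed 0 new [(none)] -> total=10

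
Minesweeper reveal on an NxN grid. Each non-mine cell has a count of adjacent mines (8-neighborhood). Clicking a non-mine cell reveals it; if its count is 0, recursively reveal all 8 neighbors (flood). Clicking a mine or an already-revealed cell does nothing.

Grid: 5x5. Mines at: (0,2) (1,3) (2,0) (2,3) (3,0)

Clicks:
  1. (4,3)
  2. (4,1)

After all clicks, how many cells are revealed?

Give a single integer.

Click 1 (4,3) count=0: revealed 8 new [(3,1) (3,2) (3,3) (3,4) (4,1) (4,2) (4,3) (4,4)] -> total=8
Click 2 (4,1) count=1: revealed 0 new [(none)] -> total=8

Answer: 8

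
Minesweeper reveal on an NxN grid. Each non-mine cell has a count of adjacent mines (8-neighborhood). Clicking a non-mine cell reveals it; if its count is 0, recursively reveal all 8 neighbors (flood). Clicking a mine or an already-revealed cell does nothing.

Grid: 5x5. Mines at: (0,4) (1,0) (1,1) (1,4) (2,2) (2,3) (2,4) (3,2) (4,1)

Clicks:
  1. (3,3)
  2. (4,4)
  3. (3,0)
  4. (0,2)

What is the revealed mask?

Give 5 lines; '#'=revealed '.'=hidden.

Click 1 (3,3) count=4: revealed 1 new [(3,3)] -> total=1
Click 2 (4,4) count=0: revealed 3 new [(3,4) (4,3) (4,4)] -> total=4
Click 3 (3,0) count=1: revealed 1 new [(3,0)] -> total=5
Click 4 (0,2) count=1: revealed 1 new [(0,2)] -> total=6

Answer: ..#..
.....
.....
#..##
...##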